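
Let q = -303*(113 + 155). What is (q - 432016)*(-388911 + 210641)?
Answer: 91491729400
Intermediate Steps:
q = -81204 (q = -303*268 = -81204)
(q - 432016)*(-388911 + 210641) = (-81204 - 432016)*(-388911 + 210641) = -513220*(-178270) = 91491729400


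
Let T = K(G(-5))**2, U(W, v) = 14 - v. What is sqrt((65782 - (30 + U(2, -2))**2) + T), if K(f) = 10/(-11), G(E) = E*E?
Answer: sqrt(7703686)/11 ≈ 252.32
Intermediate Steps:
G(E) = E**2
K(f) = -10/11 (K(f) = 10*(-1/11) = -10/11)
T = 100/121 (T = (-10/11)**2 = 100/121 ≈ 0.82645)
sqrt((65782 - (30 + U(2, -2))**2) + T) = sqrt((65782 - (30 + (14 - 1*(-2)))**2) + 100/121) = sqrt((65782 - (30 + (14 + 2))**2) + 100/121) = sqrt((65782 - (30 + 16)**2) + 100/121) = sqrt((65782 - 1*46**2) + 100/121) = sqrt((65782 - 1*2116) + 100/121) = sqrt((65782 - 2116) + 100/121) = sqrt(63666 + 100/121) = sqrt(7703686/121) = sqrt(7703686)/11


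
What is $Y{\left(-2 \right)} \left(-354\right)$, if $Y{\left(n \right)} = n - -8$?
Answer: $-2124$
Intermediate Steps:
$Y{\left(n \right)} = 8 + n$ ($Y{\left(n \right)} = n + 8 = 8 + n$)
$Y{\left(-2 \right)} \left(-354\right) = \left(8 - 2\right) \left(-354\right) = 6 \left(-354\right) = -2124$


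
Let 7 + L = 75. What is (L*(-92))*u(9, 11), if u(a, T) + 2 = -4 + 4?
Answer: 12512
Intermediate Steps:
L = 68 (L = -7 + 75 = 68)
u(a, T) = -2 (u(a, T) = -2 + (-4 + 4) = -2 + 0 = -2)
(L*(-92))*u(9, 11) = (68*(-92))*(-2) = -6256*(-2) = 12512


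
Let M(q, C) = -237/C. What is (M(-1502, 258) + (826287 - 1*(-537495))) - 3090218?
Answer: -148473575/86 ≈ -1.7264e+6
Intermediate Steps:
(M(-1502, 258) + (826287 - 1*(-537495))) - 3090218 = (-237/258 + (826287 - 1*(-537495))) - 3090218 = (-237*1/258 + (826287 + 537495)) - 3090218 = (-79/86 + 1363782) - 3090218 = 117285173/86 - 3090218 = -148473575/86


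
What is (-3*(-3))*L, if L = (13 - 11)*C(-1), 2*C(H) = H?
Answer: -9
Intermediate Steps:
C(H) = H/2
L = -1 (L = (13 - 11)*((½)*(-1)) = 2*(-½) = -1)
(-3*(-3))*L = -3*(-3)*(-1) = 9*(-1) = -9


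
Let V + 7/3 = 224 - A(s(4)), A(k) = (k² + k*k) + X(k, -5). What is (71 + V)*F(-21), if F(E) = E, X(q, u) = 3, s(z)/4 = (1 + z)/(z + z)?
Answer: -11641/2 ≈ -5820.5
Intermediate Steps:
s(z) = 2*(1 + z)/z (s(z) = 4*((1 + z)/(z + z)) = 4*((1 + z)/((2*z))) = 4*((1 + z)*(1/(2*z))) = 4*((1 + z)/(2*z)) = 2*(1 + z)/z)
A(k) = 3 + 2*k² (A(k) = (k² + k*k) + 3 = (k² + k²) + 3 = 2*k² + 3 = 3 + 2*k²)
V = 1237/6 (V = -7/3 + (224 - (3 + 2*(2 + 2/4)²)) = -7/3 + (224 - (3 + 2*(2 + 2*(¼))²)) = -7/3 + (224 - (3 + 2*(2 + ½)²)) = -7/3 + (224 - (3 + 2*(5/2)²)) = -7/3 + (224 - (3 + 2*(25/4))) = -7/3 + (224 - (3 + 25/2)) = -7/3 + (224 - 1*31/2) = -7/3 + (224 - 31/2) = -7/3 + 417/2 = 1237/6 ≈ 206.17)
(71 + V)*F(-21) = (71 + 1237/6)*(-21) = (1663/6)*(-21) = -11641/2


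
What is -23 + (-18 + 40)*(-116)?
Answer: -2575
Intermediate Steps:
-23 + (-18 + 40)*(-116) = -23 + 22*(-116) = -23 - 2552 = -2575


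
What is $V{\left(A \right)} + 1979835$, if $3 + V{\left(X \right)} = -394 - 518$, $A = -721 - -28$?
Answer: $1978920$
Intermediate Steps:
$A = -693$ ($A = -721 + 28 = -693$)
$V{\left(X \right)} = -915$ ($V{\left(X \right)} = -3 - 912 = -915$)
$V{\left(A \right)} + 1979835 = -915 + 1979835 = 1978920$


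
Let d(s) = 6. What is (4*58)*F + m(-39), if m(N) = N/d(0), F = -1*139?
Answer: -64509/2 ≈ -32255.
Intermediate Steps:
F = -139
m(N) = N/6
(4*58)*F + m(-39) = (4*58)*(-139) + (⅙)*(-39) = 232*(-139) - 13/2 = -32248 - 13/2 = -64509/2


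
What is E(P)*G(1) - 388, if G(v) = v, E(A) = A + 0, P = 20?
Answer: -368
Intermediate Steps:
E(A) = A
E(P)*G(1) - 388 = 20*1 - 388 = 20 - 388 = -368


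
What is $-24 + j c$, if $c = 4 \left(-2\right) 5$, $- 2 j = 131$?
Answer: $2596$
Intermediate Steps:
$j = - \frac{131}{2}$ ($j = \left(- \frac{1}{2}\right) 131 = - \frac{131}{2} \approx -65.5$)
$c = -40$ ($c = \left(-8\right) 5 = -40$)
$-24 + j c = -24 - -2620 = -24 + 2620 = 2596$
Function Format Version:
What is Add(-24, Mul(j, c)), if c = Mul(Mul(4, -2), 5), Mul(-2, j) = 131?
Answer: 2596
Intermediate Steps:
j = Rational(-131, 2) (j = Mul(Rational(-1, 2), 131) = Rational(-131, 2) ≈ -65.500)
c = -40 (c = Mul(-8, 5) = -40)
Add(-24, Mul(j, c)) = Add(-24, Mul(Rational(-131, 2), -40)) = Add(-24, 2620) = 2596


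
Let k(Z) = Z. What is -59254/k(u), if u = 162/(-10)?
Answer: 296270/81 ≈ 3657.7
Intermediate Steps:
u = -81/5 (u = 162*(-1/10) = -81/5 ≈ -16.200)
-59254/k(u) = -59254/(-81/5) = -59254*(-5/81) = 296270/81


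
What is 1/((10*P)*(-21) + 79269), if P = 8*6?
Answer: 1/69189 ≈ 1.4453e-5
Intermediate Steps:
P = 48
1/((10*P)*(-21) + 79269) = 1/((10*48)*(-21) + 79269) = 1/(480*(-21) + 79269) = 1/(-10080 + 79269) = 1/69189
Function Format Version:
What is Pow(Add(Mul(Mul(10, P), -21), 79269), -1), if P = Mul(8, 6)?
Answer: Rational(1, 69189) ≈ 1.4453e-5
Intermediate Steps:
P = 48
Pow(Add(Mul(Mul(10, P), -21), 79269), -1) = Pow(Add(Mul(Mul(10, 48), -21), 79269), -1) = Pow(Add(Mul(480, -21), 79269), -1) = Pow(Add(-10080, 79269), -1) = Pow(69189, -1) = Rational(1, 69189)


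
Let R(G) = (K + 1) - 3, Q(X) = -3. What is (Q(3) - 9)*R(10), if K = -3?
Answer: 60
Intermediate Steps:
R(G) = -5 (R(G) = (-3 + 1) - 3 = -2 - 3 = -5)
(Q(3) - 9)*R(10) = (-3 - 9)*(-5) = -12*(-5) = 60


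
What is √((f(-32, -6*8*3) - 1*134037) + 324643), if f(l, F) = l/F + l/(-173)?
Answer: 4*√3208870778/519 ≈ 436.58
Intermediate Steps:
f(l, F) = -l/173 + l/F (f(l, F) = l/F + l*(-1/173) = l/F - l/173 = -l/173 + l/F)
√((f(-32, -6*8*3) - 1*134037) + 324643) = √(((-1/173*(-32) - 32/(-6*8*3)) - 1*134037) + 324643) = √(((32/173 - 32/((-48*3))) - 134037) + 324643) = √(((32/173 - 32/(-144)) - 134037) + 324643) = √(((32/173 - 32*(-1/144)) - 134037) + 324643) = √(((32/173 + 2/9) - 134037) + 324643) = √((634/1557 - 134037) + 324643) = √(-208694975/1557 + 324643) = √(296774176/1557) = 4*√3208870778/519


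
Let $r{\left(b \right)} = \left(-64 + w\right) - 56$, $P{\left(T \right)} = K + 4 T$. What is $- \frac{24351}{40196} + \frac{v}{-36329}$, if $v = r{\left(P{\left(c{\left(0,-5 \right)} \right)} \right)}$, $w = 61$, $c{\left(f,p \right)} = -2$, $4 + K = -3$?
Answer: $- \frac{882275915}{1460280484} \approx -0.60418$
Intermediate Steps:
$K = -7$ ($K = -4 - 3 = -7$)
$P{\left(T \right)} = -7 + 4 T$
$r{\left(b \right)} = -59$ ($r{\left(b \right)} = \left(-64 + 61\right) - 56 = -3 - 56 = -59$)
$v = -59$
$- \frac{24351}{40196} + \frac{v}{-36329} = - \frac{24351}{40196} - \frac{59}{-36329} = \left(-24351\right) \frac{1}{40196} - - \frac{59}{36329} = - \frac{24351}{40196} + \frac{59}{36329} = - \frac{882275915}{1460280484}$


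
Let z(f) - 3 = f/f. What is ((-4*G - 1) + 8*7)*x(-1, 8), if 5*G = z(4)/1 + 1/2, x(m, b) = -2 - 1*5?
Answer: -1799/5 ≈ -359.80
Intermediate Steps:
z(f) = 4 (z(f) = 3 + f/f = 3 + 1 = 4)
x(m, b) = -7 (x(m, b) = -2 - 5 = -7)
G = 9/10 (G = (4/1 + 1/2)/5 = (4*1 + 1*(1/2))/5 = (4 + 1/2)/5 = (1/5)*(9/2) = 9/10 ≈ 0.90000)
((-4*G - 1) + 8*7)*x(-1, 8) = ((-4*9/10 - 1) + 8*7)*(-7) = ((-18/5 - 1) + 56)*(-7) = (-23/5 + 56)*(-7) = (257/5)*(-7) = -1799/5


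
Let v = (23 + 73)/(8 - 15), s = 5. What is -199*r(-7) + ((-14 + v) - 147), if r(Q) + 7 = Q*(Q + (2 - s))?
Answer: -88982/7 ≈ -12712.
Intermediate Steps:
v = -96/7 (v = 96/(-7) = 96*(-1/7) = -96/7 ≈ -13.714)
r(Q) = -7 + Q*(-3 + Q) (r(Q) = -7 + Q*(Q + (2 - 1*5)) = -7 + Q*(Q + (2 - 5)) = -7 + Q*(Q - 3) = -7 + Q*(-3 + Q))
-199*r(-7) + ((-14 + v) - 147) = -199*(-7 + (-7)**2 - 3*(-7)) + ((-14 - 96/7) - 147) = -199*(-7 + 49 + 21) + (-194/7 - 147) = -199*63 - 1223/7 = -12537 - 1223/7 = -88982/7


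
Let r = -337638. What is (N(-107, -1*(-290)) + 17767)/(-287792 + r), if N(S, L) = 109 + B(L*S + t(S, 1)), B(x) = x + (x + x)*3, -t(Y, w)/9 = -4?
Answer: 7657/24055 ≈ 0.31831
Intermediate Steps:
t(Y, w) = 36 (t(Y, w) = -9*(-4) = 36)
B(x) = 7*x (B(x) = x + (2*x)*3 = x + 6*x = 7*x)
N(S, L) = 361 + 7*L*S (N(S, L) = 109 + 7*(L*S + 36) = 109 + 7*(36 + L*S) = 109 + (252 + 7*L*S) = 361 + 7*L*S)
(N(-107, -1*(-290)) + 17767)/(-287792 + r) = ((361 + 7*(-1*(-290))*(-107)) + 17767)/(-287792 - 337638) = ((361 + 7*290*(-107)) + 17767)/(-625430) = ((361 - 217210) + 17767)*(-1/625430) = (-216849 + 17767)*(-1/625430) = -199082*(-1/625430) = 7657/24055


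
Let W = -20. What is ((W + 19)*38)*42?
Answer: -1596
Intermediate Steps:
((W + 19)*38)*42 = ((-20 + 19)*38)*42 = -1*38*42 = -38*42 = -1596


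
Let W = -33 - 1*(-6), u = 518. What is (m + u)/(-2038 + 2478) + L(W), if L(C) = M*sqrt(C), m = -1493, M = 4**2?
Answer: -195/88 + 48*I*sqrt(3) ≈ -2.2159 + 83.138*I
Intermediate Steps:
M = 16
W = -27 (W = -33 + 6 = -27)
L(C) = 16*sqrt(C)
(m + u)/(-2038 + 2478) + L(W) = (-1493 + 518)/(-2038 + 2478) + 16*sqrt(-27) = -975/440 + 16*(3*I*sqrt(3)) = -975*1/440 + 48*I*sqrt(3) = -195/88 + 48*I*sqrt(3)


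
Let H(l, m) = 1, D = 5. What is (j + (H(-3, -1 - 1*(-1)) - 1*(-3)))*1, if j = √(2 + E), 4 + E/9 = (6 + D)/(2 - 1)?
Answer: 4 + √65 ≈ 12.062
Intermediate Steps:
E = 63 (E = -36 + 9*((6 + 5)/(2 - 1)) = -36 + 9*(11/1) = -36 + 9*(11*1) = -36 + 9*11 = -36 + 99 = 63)
j = √65 (j = √(2 + 63) = √65 ≈ 8.0623)
(j + (H(-3, -1 - 1*(-1)) - 1*(-3)))*1 = (√65 + (1 - 1*(-3)))*1 = (√65 + (1 + 3))*1 = (√65 + 4)*1 = (4 + √65)*1 = 4 + √65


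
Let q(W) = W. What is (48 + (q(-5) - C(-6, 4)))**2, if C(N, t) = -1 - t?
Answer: 2304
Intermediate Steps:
(48 + (q(-5) - C(-6, 4)))**2 = (48 + (-5 - (-1 - 1*4)))**2 = (48 + (-5 - (-1 - 4)))**2 = (48 + (-5 - 1*(-5)))**2 = (48 + (-5 + 5))**2 = (48 + 0)**2 = 48**2 = 2304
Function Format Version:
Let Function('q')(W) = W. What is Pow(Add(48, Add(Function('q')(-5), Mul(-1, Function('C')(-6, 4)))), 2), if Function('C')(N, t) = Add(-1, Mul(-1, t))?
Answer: 2304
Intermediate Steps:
Pow(Add(48, Add(Function('q')(-5), Mul(-1, Function('C')(-6, 4)))), 2) = Pow(Add(48, Add(-5, Mul(-1, Add(-1, Mul(-1, 4))))), 2) = Pow(Add(48, Add(-5, Mul(-1, Add(-1, -4)))), 2) = Pow(Add(48, Add(-5, Mul(-1, -5))), 2) = Pow(Add(48, Add(-5, 5)), 2) = Pow(Add(48, 0), 2) = Pow(48, 2) = 2304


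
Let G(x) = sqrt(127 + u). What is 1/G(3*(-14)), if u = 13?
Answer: sqrt(35)/70 ≈ 0.084515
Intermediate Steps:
G(x) = 2*sqrt(35) (G(x) = sqrt(127 + 13) = sqrt(140) = 2*sqrt(35))
1/G(3*(-14)) = 1/(2*sqrt(35)) = sqrt(35)/70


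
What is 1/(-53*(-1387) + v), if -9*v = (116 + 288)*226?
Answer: 9/570295 ≈ 1.5781e-5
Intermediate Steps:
v = -91304/9 (v = -(116 + 288)*226/9 = -404*226/9 = -1/9*91304 = -91304/9 ≈ -10145.)
1/(-53*(-1387) + v) = 1/(-53*(-1387) - 91304/9) = 1/(73511 - 91304/9) = 1/(570295/9) = 9/570295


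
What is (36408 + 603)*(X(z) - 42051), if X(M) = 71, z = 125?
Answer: -1553721780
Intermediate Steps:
(36408 + 603)*(X(z) - 42051) = (36408 + 603)*(71 - 42051) = 37011*(-41980) = -1553721780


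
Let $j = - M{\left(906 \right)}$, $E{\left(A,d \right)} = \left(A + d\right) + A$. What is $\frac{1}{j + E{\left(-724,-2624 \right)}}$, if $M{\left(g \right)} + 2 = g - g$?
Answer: $- \frac{1}{4070} \approx -0.0002457$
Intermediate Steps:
$E{\left(A,d \right)} = d + 2 A$
$M{\left(g \right)} = -2$ ($M{\left(g \right)} = -2 + \left(g - g\right) = -2 + 0 = -2$)
$j = 2$ ($j = \left(-1\right) \left(-2\right) = 2$)
$\frac{1}{j + E{\left(-724,-2624 \right)}} = \frac{1}{2 + \left(-2624 + 2 \left(-724\right)\right)} = \frac{1}{2 - 4072} = \frac{1}{-4070} = - \frac{1}{4070}$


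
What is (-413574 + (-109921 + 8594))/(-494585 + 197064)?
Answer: 514901/297521 ≈ 1.7306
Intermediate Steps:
(-413574 + (-109921 + 8594))/(-494585 + 197064) = (-413574 - 101327)/(-297521) = -514901*(-1/297521) = 514901/297521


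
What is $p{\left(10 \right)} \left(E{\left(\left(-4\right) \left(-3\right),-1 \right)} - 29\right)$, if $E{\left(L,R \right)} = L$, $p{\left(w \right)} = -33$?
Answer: $561$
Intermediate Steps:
$p{\left(10 \right)} \left(E{\left(\left(-4\right) \left(-3\right),-1 \right)} - 29\right) = - 33 \left(\left(-4\right) \left(-3\right) - 29\right) = - 33 \left(12 - 29\right) = \left(-33\right) \left(-17\right) = 561$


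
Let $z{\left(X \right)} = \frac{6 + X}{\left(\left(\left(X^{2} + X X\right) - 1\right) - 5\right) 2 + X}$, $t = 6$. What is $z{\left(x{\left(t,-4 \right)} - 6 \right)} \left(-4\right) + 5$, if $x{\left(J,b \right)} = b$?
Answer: $\frac{953}{189} \approx 5.0423$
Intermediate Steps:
$z{\left(X \right)} = \frac{6 + X}{-12 + X + 4 X^{2}}$ ($z{\left(X \right)} = \frac{6 + X}{\left(\left(\left(X^{2} + X^{2}\right) - 1\right) - 5\right) 2 + X} = \frac{6 + X}{\left(\left(2 X^{2} - 1\right) - 5\right) 2 + X} = \frac{6 + X}{\left(\left(-1 + 2 X^{2}\right) - 5\right) 2 + X} = \frac{6 + X}{\left(-6 + 2 X^{2}\right) 2 + X} = \frac{6 + X}{\left(-12 + 4 X^{2}\right) + X} = \frac{6 + X}{-12 + X + 4 X^{2}}$)
$z{\left(x{\left(t,-4 \right)} - 6 \right)} \left(-4\right) + 5 = \frac{6 - 10}{-12 - 10 + 4 \left(-4 - 6\right)^{2}} \left(-4\right) + 5 = \frac{6 - 10}{-12 - 10 + 4 \left(-10\right)^{2}} \left(-4\right) + 5 = \frac{1}{-12 - 10 + 4 \cdot 100} \left(-4\right) \left(-4\right) + 5 = \frac{1}{-12 - 10 + 400} \left(-4\right) \left(-4\right) + 5 = \frac{1}{378} \left(-4\right) \left(-4\right) + 5 = \left(- \frac{2}{189}\right) \left(-4\right) + 5 = \frac{8}{189} + 5 = \frac{953}{189}$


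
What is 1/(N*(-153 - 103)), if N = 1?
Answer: -1/256 ≈ -0.0039063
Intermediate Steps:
1/(N*(-153 - 103)) = 1/(1*(-153 - 103)) = 1/(1*(-256)) = 1/(-256) = -1/256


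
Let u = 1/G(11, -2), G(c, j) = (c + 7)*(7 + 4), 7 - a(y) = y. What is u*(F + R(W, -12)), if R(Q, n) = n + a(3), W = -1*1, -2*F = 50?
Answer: -⅙ ≈ -0.16667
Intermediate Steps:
F = -25 (F = -½*50 = -25)
a(y) = 7 - y
G(c, j) = 77 + 11*c (G(c, j) = (7 + c)*11 = 77 + 11*c)
W = -1
R(Q, n) = 4 + n (R(Q, n) = n + (7 - 1*3) = n + (7 - 3) = n + 4 = 4 + n)
u = 1/198 (u = 1/(77 + 11*11) = 1/(77 + 121) = 1/198 ≈ 0.0050505)
u*(F + R(W, -12)) = (-25 + (4 - 12))/198 = (-25 - 8)/198 = (1/198)*(-33) = -⅙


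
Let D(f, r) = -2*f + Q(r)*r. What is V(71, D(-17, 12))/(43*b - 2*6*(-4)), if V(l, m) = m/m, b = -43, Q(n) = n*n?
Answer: -1/1801 ≈ -0.00055525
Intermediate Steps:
Q(n) = n²
D(f, r) = r³ - 2*f (D(f, r) = -2*f + r²*r = -2*f + r³ = r³ - 2*f)
V(l, m) = 1
V(71, D(-17, 12))/(43*b - 2*6*(-4)) = 1/(43*(-43) - 2*6*(-4)) = 1/(-1849 - 12*(-4)) = 1/(-1849 + 48) = 1/(-1801) = 1*(-1/1801) = -1/1801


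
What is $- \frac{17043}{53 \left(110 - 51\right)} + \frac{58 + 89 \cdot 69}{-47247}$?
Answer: $- \frac{824614894}{147741369} \approx -5.5815$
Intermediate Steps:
$- \frac{17043}{53 \left(110 - 51\right)} + \frac{58 + 89 \cdot 69}{-47247} = - \frac{17043}{53 \left(110 - 51\right)} + \left(58 + 6141\right) \left(- \frac{1}{47247}\right) = - \frac{17043}{53 \left(110 - 51\right)} + 6199 \left(- \frac{1}{47247}\right) = - \frac{17043}{53 \cdot 59} - \frac{6199}{47247} = - \frac{17043}{3127} - \frac{6199}{47247} = - \frac{824614894}{147741369}$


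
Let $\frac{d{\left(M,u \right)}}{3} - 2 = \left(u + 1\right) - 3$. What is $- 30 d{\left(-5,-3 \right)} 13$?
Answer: $3510$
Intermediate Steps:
$d{\left(M,u \right)} = 3 u$ ($d{\left(M,u \right)} = 6 + 3 \left(\left(u + 1\right) - 3\right) = 6 + 3 \left(\left(1 + u\right) - 3\right) = 6 + 3 \left(-2 + u\right) = 6 + \left(-6 + 3 u\right) = 3 u$)
$- 30 d{\left(-5,-3 \right)} 13 = - 30 \cdot 3 \left(-3\right) 13 = \left(-30\right) \left(-9\right) 13 = 270 \cdot 13 = 3510$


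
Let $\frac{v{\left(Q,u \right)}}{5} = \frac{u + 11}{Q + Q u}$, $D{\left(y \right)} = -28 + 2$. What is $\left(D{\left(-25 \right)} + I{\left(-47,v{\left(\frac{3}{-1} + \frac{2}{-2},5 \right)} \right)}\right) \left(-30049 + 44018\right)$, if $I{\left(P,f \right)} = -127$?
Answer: $-2137257$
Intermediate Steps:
$D{\left(y \right)} = -26$
$v{\left(Q,u \right)} = \frac{5 \left(11 + u\right)}{Q + Q u}$ ($v{\left(Q,u \right)} = 5 \frac{u + 11}{Q + Q u} = 5 \frac{11 + u}{Q + Q u} = \frac{5 \left(11 + u\right)}{Q + Q u}$)
$\left(D{\left(-25 \right)} + I{\left(-47,v{\left(\frac{3}{-1} + \frac{2}{-2},5 \right)} \right)}\right) \left(-30049 + 44018\right) = \left(-26 - 127\right) \left(-30049 + 44018\right) = \left(-153\right) 13969 = -2137257$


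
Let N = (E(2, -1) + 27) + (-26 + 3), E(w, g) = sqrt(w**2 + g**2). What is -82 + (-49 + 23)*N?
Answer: -186 - 26*sqrt(5) ≈ -244.14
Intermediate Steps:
E(w, g) = sqrt(g**2 + w**2)
N = 4 + sqrt(5) (N = (sqrt((-1)**2 + 2**2) + 27) + (-26 + 3) = (sqrt(1 + 4) + 27) - 23 = (sqrt(5) + 27) - 23 = (27 + sqrt(5)) - 23 = 4 + sqrt(5) ≈ 6.2361)
-82 + (-49 + 23)*N = -82 + (-49 + 23)*(4 + sqrt(5)) = -82 - 26*(4 + sqrt(5)) = -82 + (-104 - 26*sqrt(5)) = -186 - 26*sqrt(5)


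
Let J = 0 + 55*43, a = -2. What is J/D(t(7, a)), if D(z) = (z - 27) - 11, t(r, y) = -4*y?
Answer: -473/6 ≈ -78.833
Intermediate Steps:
J = 2365 (J = 0 + 2365 = 2365)
D(z) = -38 + z (D(z) = (-27 + z) - 11 = -38 + z)
J/D(t(7, a)) = 2365/(-38 - 4*(-2)) = 2365/(-38 + 8) = 2365/(-30) = 2365*(-1/30) = -473/6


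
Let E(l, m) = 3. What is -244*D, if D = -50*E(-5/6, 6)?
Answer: 36600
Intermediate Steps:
D = -150 (D = -50*3 = -150)
-244*D = -244*(-150) = 36600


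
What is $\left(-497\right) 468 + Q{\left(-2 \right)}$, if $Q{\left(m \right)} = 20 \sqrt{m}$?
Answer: $-232596 + 20 i \sqrt{2} \approx -2.326 \cdot 10^{5} + 28.284 i$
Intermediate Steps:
$\left(-497\right) 468 + Q{\left(-2 \right)} = \left(-497\right) 468 + 20 \sqrt{-2} = -232596 + 20 i \sqrt{2}$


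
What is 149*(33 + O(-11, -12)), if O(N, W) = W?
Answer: 3129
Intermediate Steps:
149*(33 + O(-11, -12)) = 149*(33 - 12) = 149*21 = 3129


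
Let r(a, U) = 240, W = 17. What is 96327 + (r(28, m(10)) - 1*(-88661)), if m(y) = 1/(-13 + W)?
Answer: 185228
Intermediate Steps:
m(y) = ¼ (m(y) = 1/(-13 + 17) = 1/4 = ¼)
96327 + (r(28, m(10)) - 1*(-88661)) = 96327 + (240 - 1*(-88661)) = 96327 + (240 + 88661) = 96327 + 88901 = 185228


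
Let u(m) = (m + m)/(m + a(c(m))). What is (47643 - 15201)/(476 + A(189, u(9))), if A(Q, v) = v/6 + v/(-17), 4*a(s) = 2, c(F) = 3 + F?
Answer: 5239383/76907 ≈ 68.126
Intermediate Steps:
a(s) = 1/2 (a(s) = (1/4)*2 = 1/2)
u(m) = 2*m/(1/2 + m) (u(m) = (m + m)/(m + 1/2) = (2*m)/(1/2 + m) = 2*m/(1/2 + m))
A(Q, v) = 11*v/102 (A(Q, v) = v*(1/6) + v*(-1/17) = v/6 - v/17 = 11*v/102)
(47643 - 15201)/(476 + A(189, u(9))) = (47643 - 15201)/(476 + 11*(4*9/(1 + 2*9))/102) = 32442/(476 + 11*(4*9/(1 + 18))/102) = 32442/(476 + 11*(4*9/19)/102) = 32442/(476 + 11*(4*9*(1/19))/102) = 32442/(476 + (11/102)*(36/19)) = 32442/(476 + 66/323) = 32442/(153814/323) = 32442*(323/153814) = 5239383/76907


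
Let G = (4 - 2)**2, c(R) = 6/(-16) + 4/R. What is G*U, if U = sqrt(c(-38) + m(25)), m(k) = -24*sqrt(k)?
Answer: I*sqrt(695894)/19 ≈ 43.905*I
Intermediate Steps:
c(R) = -3/8 + 4/R (c(R) = 6*(-1/16) + 4/R = -3/8 + 4/R)
U = I*sqrt(695894)/76 (U = sqrt((-3/8 + 4/(-38)) - 24*sqrt(25)) = sqrt((-3/8 + 4*(-1/38)) - 24*5) = sqrt((-3/8 - 2/19) - 120) = sqrt(-73/152 - 120) = sqrt(-18313/152) = I*sqrt(695894)/76 ≈ 10.976*I)
G = 4 (G = 2**2 = 4)
G*U = 4*(I*sqrt(695894)/76) = I*sqrt(695894)/19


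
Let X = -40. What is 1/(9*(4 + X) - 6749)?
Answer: -1/7073 ≈ -0.00014138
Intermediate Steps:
1/(9*(4 + X) - 6749) = 1/(9*(4 - 40) - 6749) = 1/(9*(-36) - 6749) = 1/(-324 - 6749) = 1/(-7073) = -1/7073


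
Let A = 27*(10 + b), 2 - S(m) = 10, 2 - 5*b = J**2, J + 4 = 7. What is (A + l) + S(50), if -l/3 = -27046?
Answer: 406811/5 ≈ 81362.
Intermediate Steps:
J = 3 (J = -4 + 7 = 3)
l = 81138 (l = -3*(-27046) = 81138)
b = -7/5 (b = 2/5 - 1/5*3**2 = 2/5 - 1/5*9 = 2/5 - 9/5 = -7/5 ≈ -1.4000)
S(m) = -8 (S(m) = 2 - 1*10 = 2 - 10 = -8)
A = 1161/5 (A = 27*(10 - 7/5) = 27*(43/5) = 1161/5 ≈ 232.20)
(A + l) + S(50) = (1161/5 + 81138) - 8 = 406851/5 - 8 = 406811/5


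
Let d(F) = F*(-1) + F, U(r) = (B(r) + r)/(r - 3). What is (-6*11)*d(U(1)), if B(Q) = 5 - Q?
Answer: 0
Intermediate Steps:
U(r) = 5/(-3 + r) (U(r) = ((5 - r) + r)/(r - 3) = 5/(-3 + r))
d(F) = 0 (d(F) = -F + F = 0)
(-6*11)*d(U(1)) = -6*11*0 = -66*0 = 0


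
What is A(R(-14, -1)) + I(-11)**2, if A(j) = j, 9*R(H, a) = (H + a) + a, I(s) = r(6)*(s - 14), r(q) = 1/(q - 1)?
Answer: 209/9 ≈ 23.222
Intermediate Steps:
r(q) = 1/(-1 + q)
I(s) = -14/5 + s/5 (I(s) = (s - 14)/(-1 + 6) = (-14 + s)/5 = -14/5 + s/5)
R(H, a) = H/9 + 2*a/9 (R(H, a) = ((H + a) + a)/9 = (H + 2*a)/9 = H/9 + 2*a/9)
A(R(-14, -1)) + I(-11)**2 = ((1/9)*(-14) + (2/9)*(-1)) + (-14/5 + (1/5)*(-11))**2 = (-14/9 - 2/9) + (-14/5 - 11/5)**2 = -16/9 + (-5)**2 = -16/9 + 25 = 209/9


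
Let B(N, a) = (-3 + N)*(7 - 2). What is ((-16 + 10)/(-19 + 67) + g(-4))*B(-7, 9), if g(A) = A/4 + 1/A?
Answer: 275/4 ≈ 68.750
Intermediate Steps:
B(N, a) = -15 + 5*N (B(N, a) = (-3 + N)*5 = -15 + 5*N)
g(A) = 1/A + A/4 (g(A) = A*(¼) + 1/A = A/4 + 1/A = 1/A + A/4)
((-16 + 10)/(-19 + 67) + g(-4))*B(-7, 9) = ((-16 + 10)/(-19 + 67) + (1/(-4) + (¼)*(-4)))*(-15 + 5*(-7)) = (-6/48 + (-¼ - 1))*(-15 - 35) = (-6*1/48 - 5/4)*(-50) = (-⅛ - 5/4)*(-50) = -11/8*(-50) = 275/4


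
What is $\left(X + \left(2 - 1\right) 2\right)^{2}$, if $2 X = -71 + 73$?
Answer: $9$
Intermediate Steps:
$X = 1$ ($X = \frac{-71 + 73}{2} = \frac{1}{2} \cdot 2 = 1$)
$\left(X + \left(2 - 1\right) 2\right)^{2} = \left(1 + \left(2 - 1\right) 2\right)^{2} = \left(1 + 1 \cdot 2\right)^{2} = \left(1 + 2\right)^{2} = 3^{2} = 9$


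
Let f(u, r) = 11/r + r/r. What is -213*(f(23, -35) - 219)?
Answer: 1627533/35 ≈ 46501.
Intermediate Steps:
f(u, r) = 1 + 11/r (f(u, r) = 11/r + 1 = 1 + 11/r)
-213*(f(23, -35) - 219) = -213*((11 - 35)/(-35) - 219) = -213*(-1/35*(-24) - 219) = -213*(24/35 - 219) = -213*(-7641/35) = 1627533/35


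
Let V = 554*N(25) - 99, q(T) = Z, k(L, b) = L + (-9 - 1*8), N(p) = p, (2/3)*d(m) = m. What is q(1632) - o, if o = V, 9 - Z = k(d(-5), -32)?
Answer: -27435/2 ≈ -13718.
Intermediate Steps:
d(m) = 3*m/2
k(L, b) = -17 + L (k(L, b) = L + (-9 - 8) = L - 17 = -17 + L)
Z = 67/2 (Z = 9 - (-17 + (3/2)*(-5)) = 9 - (-17 - 15/2) = 9 - 1*(-49/2) = 9 + 49/2 = 67/2 ≈ 33.500)
q(T) = 67/2
V = 13751 (V = 554*25 - 99 = 13850 - 99 = 13751)
o = 13751
q(1632) - o = 67/2 - 1*13751 = 67/2 - 13751 = -27435/2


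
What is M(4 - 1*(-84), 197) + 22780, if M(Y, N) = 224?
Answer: 23004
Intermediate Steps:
M(4 - 1*(-84), 197) + 22780 = 224 + 22780 = 23004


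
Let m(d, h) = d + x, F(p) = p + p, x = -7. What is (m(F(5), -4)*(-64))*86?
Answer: -16512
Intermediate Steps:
F(p) = 2*p
m(d, h) = -7 + d (m(d, h) = d - 7 = -7 + d)
(m(F(5), -4)*(-64))*86 = ((-7 + 2*5)*(-64))*86 = ((-7 + 10)*(-64))*86 = (3*(-64))*86 = -192*86 = -16512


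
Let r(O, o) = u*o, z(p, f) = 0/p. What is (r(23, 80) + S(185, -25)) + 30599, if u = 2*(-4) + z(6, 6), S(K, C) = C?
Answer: 29934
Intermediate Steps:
z(p, f) = 0
u = -8 (u = 2*(-4) + 0 = -8 + 0 = -8)
r(O, o) = -8*o
(r(23, 80) + S(185, -25)) + 30599 = (-8*80 - 25) + 30599 = (-640 - 25) + 30599 = -665 + 30599 = 29934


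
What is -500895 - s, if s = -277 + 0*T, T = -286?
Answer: -500618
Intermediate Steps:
s = -277 (s = -277 + 0*(-286) = -277 + 0 = -277)
-500895 - s = -500895 - 1*(-277) = -500895 + 277 = -500618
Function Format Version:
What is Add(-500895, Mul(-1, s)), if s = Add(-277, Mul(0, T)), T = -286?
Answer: -500618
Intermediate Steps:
s = -277 (s = Add(-277, Mul(0, -286)) = Add(-277, 0) = -277)
Add(-500895, Mul(-1, s)) = Add(-500895, Mul(-1, -277)) = Add(-500895, 277) = -500618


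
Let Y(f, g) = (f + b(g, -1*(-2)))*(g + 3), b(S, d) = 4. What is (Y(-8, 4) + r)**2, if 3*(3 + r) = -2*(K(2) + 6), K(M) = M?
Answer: 11881/9 ≈ 1320.1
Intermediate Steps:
Y(f, g) = (3 + g)*(4 + f) (Y(f, g) = (f + 4)*(g + 3) = (4 + f)*(3 + g) = (3 + g)*(4 + f))
r = -25/3 (r = -3 + (-2*(2 + 6))/3 = -3 + (-2*8)/3 = -3 + (1/3)*(-16) = -3 - 16/3 = -25/3 ≈ -8.3333)
(Y(-8, 4) + r)**2 = ((12 + 3*(-8) + 4*4 - 8*4) - 25/3)**2 = ((12 - 24 + 16 - 32) - 25/3)**2 = (-28 - 25/3)**2 = (-109/3)**2 = 11881/9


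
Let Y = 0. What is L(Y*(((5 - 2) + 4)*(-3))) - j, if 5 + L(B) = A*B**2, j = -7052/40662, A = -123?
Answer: -98129/20331 ≈ -4.8266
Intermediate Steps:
j = -3526/20331 (j = -7052*1/40662 = -3526/20331 ≈ -0.17343)
L(B) = -5 - 123*B**2
L(Y*(((5 - 2) + 4)*(-3))) - j = (-5 - 123*(0*(((5 - 2) + 4)*(-3)))**2) - 1*(-3526/20331) = (-5 - 123*(0*((3 + 4)*(-3)))**2) + 3526/20331 = (-5 - 123*(0*(7*(-3)))**2) + 3526/20331 = (-5 - 123*(0*(-21))**2) + 3526/20331 = (-5 - 123*0**2) + 3526/20331 = (-5 - 123*0) + 3526/20331 = (-5 + 0) + 3526/20331 = -5 + 3526/20331 = -98129/20331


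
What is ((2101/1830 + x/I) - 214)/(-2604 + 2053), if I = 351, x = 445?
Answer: 45302273/117974610 ≈ 0.38400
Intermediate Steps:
((2101/1830 + x/I) - 214)/(-2604 + 2053) = ((2101/1830 + 445/351) - 214)/(-2604 + 2053) = ((2101*(1/1830) + 445*(1/351)) - 214)/(-551) = ((2101/1830 + 445/351) - 214)*(-1/551) = (517267/214110 - 214)*(-1/551) = -45302273/214110*(-1/551) = 45302273/117974610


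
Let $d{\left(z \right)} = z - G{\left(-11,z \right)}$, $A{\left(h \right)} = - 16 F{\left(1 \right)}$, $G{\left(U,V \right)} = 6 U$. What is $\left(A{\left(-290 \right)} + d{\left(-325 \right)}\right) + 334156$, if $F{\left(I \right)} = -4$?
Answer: $333961$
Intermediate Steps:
$A{\left(h \right)} = 64$ ($A{\left(h \right)} = \left(-16\right) \left(-4\right) = 64$)
$d{\left(z \right)} = 66 + z$ ($d{\left(z \right)} = z - 6 \left(-11\right) = z - -66 = z + 66 = 66 + z$)
$\left(A{\left(-290 \right)} + d{\left(-325 \right)}\right) + 334156 = \left(64 + \left(66 - 325\right)\right) + 334156 = \left(64 - 259\right) + 334156 = -195 + 334156 = 333961$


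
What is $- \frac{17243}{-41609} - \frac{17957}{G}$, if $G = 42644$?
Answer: $- \frac{11862321}{1774374196} \approx -0.0066854$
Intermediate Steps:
$- \frac{17243}{-41609} - \frac{17957}{G} = - \frac{17243}{-41609} - \frac{17957}{42644} = \left(-17243\right) \left(- \frac{1}{41609}\right) - \frac{17957}{42644} = \frac{17243}{41609} - \frac{17957}{42644} = - \frac{11862321}{1774374196}$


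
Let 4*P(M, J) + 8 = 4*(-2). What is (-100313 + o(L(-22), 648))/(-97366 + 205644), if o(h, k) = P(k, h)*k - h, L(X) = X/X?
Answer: -51453/54139 ≈ -0.95039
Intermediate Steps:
P(M, J) = -4 (P(M, J) = -2 + (4*(-2))/4 = -2 + (¼)*(-8) = -2 - 2 = -4)
L(X) = 1
o(h, k) = -h - 4*k (o(h, k) = -4*k - h = -h - 4*k)
(-100313 + o(L(-22), 648))/(-97366 + 205644) = (-100313 + (-1*1 - 4*648))/(-97366 + 205644) = (-100313 + (-1 - 2592))/108278 = (-100313 - 2593)*(1/108278) = -102906*1/108278 = -51453/54139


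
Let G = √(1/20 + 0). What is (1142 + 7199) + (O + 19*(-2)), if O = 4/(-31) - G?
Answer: 257389/31 - √5/10 ≈ 8302.6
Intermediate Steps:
G = √5/10 (G = √(1/20 + 0) = √(1/20) = √5/10 ≈ 0.22361)
O = -4/31 - √5/10 (O = 4/(-31) - √5/10 = 4*(-1/31) - √5/10 = -4/31 - √5/10 ≈ -0.35264)
(1142 + 7199) + (O + 19*(-2)) = (1142 + 7199) + ((-4/31 - √5/10) + 19*(-2)) = 8341 + ((-4/31 - √5/10) - 38) = 8341 + (-1182/31 - √5/10) = 257389/31 - √5/10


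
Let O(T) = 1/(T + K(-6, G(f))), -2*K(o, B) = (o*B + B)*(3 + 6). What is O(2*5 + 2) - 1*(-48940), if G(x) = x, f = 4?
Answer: 4991881/102 ≈ 48940.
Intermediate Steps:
K(o, B) = -9*B/2 - 9*B*o/2 (K(o, B) = -(o*B + B)*(3 + 6)/2 = -(B*o + B)*9/2 = -(B + B*o)*9/2 = -(9*B + 9*B*o)/2 = -9*B/2 - 9*B*o/2)
O(T) = 1/(90 + T) (O(T) = 1/(T - 9/2*4*(1 - 6)) = 1/(T - 9/2*4*(-5)) = 1/(T + 90) = 1/(90 + T))
O(2*5 + 2) - 1*(-48940) = 1/(90 + (2*5 + 2)) - 1*(-48940) = 1/(90 + (10 + 2)) + 48940 = 1/(90 + 12) + 48940 = 1/102 + 48940 = 4991881/102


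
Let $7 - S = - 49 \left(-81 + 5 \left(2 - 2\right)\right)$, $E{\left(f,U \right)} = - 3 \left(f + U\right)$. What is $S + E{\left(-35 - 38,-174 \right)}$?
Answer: $-3221$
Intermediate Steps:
$E{\left(f,U \right)} = - 3 U - 3 f$ ($E{\left(f,U \right)} = - 3 \left(U + f\right) = - 3 U - 3 f$)
$S = -3962$ ($S = 7 - - 49 \left(-81 + 5 \left(2 - 2\right)\right) = 7 - - 49 \left(-81 + 5 \cdot 0\right) = 7 - - 49 \left(-81 + 0\right) = 7 - \left(-49\right) \left(-81\right) = 7 - 3969 = -3962$)
$S + E{\left(-35 - 38,-174 \right)} = -3962 - \left(-522 + 3 \left(-35 - 38\right)\right) = -3962 + \left(522 - 3 \left(-35 - 38\right)\right) = -3962 + \left(522 - -219\right) = -3962 + \left(522 + 219\right) = -3962 + 741 = -3221$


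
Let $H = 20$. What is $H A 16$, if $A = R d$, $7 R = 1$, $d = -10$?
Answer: $- \frac{3200}{7} \approx -457.14$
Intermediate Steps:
$R = \frac{1}{7}$ ($R = \frac{1}{7} \cdot 1 = \frac{1}{7} \approx 0.14286$)
$A = - \frac{10}{7}$ ($A = \frac{1}{7} \left(-10\right) = - \frac{10}{7} \approx -1.4286$)
$H A 16 = 20 \left(- \frac{10}{7}\right) 16 = \left(- \frac{200}{7}\right) 16 = - \frac{3200}{7}$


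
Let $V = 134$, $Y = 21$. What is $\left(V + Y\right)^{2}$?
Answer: $24025$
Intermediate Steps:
$\left(V + Y\right)^{2} = \left(134 + 21\right)^{2} = 155^{2} = 24025$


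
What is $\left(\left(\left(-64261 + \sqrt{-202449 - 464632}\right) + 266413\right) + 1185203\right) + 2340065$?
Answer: $3727420 + i \sqrt{667081} \approx 3.7274 \cdot 10^{6} + 816.75 i$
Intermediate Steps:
$\left(\left(\left(-64261 + \sqrt{-202449 - 464632}\right) + 266413\right) + 1185203\right) + 2340065 = \left(\left(\left(-64261 + \sqrt{-667081}\right) + 266413\right) + 1185203\right) + 2340065 = \left(\left(\left(-64261 + i \sqrt{667081}\right) + 266413\right) + 1185203\right) + 2340065 = \left(\left(202152 + i \sqrt{667081}\right) + 1185203\right) + 2340065 = \left(1387355 + i \sqrt{667081}\right) + 2340065 = 3727420 + i \sqrt{667081}$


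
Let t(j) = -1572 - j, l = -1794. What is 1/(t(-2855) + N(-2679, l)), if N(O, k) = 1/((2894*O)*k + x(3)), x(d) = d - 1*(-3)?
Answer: 13908928650/17845155457951 ≈ 0.00077942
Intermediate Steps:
x(d) = 3 + d (x(d) = d + 3 = 3 + d)
N(O, k) = 1/(6 + 2894*O*k) (N(O, k) = 1/((2894*O)*k + (3 + 3)) = 1/(2894*O*k + 6) = 1/(6 + 2894*O*k))
1/(t(-2855) + N(-2679, l)) = 1/((-1572 - 1*(-2855)) + 1/(2*(3 + 1447*(-2679)*(-1794)))) = 1/((-1572 + 2855) + 1/(2*(3 + 6954464322))) = 1/(1283 + (1/2)/6954464325) = 1/(1283 + (1/2)*(1/6954464325)) = 1/(1283 + 1/13908928650) = 1/(17845155457951/13908928650) = 13908928650/17845155457951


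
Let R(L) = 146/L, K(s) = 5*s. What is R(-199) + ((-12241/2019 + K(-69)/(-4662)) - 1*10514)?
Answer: -2189599692901/208122558 ≈ -10521.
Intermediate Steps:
R(-199) + ((-12241/2019 + K(-69)/(-4662)) - 1*10514) = 146/(-199) + ((-12241/2019 + (5*(-69))/(-4662)) - 1*10514) = 146*(-1/199) + ((-12241*1/2019 - 345*(-1/4662)) - 10514) = -146/199 + ((-12241/2019 + 115/1554) - 10514) = -146/199 + (-6263443/1045842 - 10514) = -146/199 - 11002246231/1045842 = -2189599692901/208122558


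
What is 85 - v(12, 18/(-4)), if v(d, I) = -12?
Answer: 97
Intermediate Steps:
85 - v(12, 18/(-4)) = 85 - 1*(-12) = 85 + 12 = 97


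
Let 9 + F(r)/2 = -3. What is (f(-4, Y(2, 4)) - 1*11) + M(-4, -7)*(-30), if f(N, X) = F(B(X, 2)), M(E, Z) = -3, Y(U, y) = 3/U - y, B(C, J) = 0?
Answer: 55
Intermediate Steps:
F(r) = -24 (F(r) = -18 + 2*(-3) = -18 - 6 = -24)
Y(U, y) = -y + 3/U
f(N, X) = -24
(f(-4, Y(2, 4)) - 1*11) + M(-4, -7)*(-30) = (-24 - 1*11) - 3*(-30) = (-24 - 11) + 90 = -35 + 90 = 55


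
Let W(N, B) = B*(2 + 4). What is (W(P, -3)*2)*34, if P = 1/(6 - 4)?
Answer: -1224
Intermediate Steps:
P = 1/2 ≈ 0.50000
W(N, B) = 6*B (W(N, B) = B*6 = 6*B)
(W(P, -3)*2)*34 = ((6*(-3))*2)*34 = -18*2*34 = -36*34 = -1224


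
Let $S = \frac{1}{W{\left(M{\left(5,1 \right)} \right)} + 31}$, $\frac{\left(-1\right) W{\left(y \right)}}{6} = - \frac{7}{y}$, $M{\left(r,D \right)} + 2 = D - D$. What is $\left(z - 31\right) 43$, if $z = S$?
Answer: $- \frac{13287}{10} \approx -1328.7$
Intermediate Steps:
$M{\left(r,D \right)} = -2$ ($M{\left(r,D \right)} = -2 + \left(D - D\right) = -2 + 0 = -2$)
$W{\left(y \right)} = \frac{42}{y}$ ($W{\left(y \right)} = - 6 \left(- \frac{7}{y}\right) = \frac{42}{y}$)
$S = \frac{1}{10}$ ($S = \frac{1}{\frac{42}{-2} + 31} = \frac{1}{42 \left(- \frac{1}{2}\right) + 31} = \frac{1}{-21 + 31} = \frac{1}{10} \approx 0.1$)
$z = \frac{1}{10} \approx 0.1$
$\left(z - 31\right) 43 = \left(\frac{1}{10} - 31\right) 43 = \left(- \frac{309}{10}\right) 43 = - \frac{13287}{10}$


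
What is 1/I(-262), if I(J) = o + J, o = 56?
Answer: -1/206 ≈ -0.0048544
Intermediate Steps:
I(J) = 56 + J
1/I(-262) = 1/(56 - 262) = 1/(-206) = -1/206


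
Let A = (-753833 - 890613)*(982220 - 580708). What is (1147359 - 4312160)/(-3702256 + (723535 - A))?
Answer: -3164801/660261823631 ≈ -4.7932e-6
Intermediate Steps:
A = -660264802352 (A = -1644446*401512 = -660264802352)
(1147359 - 4312160)/(-3702256 + (723535 - A)) = (1147359 - 4312160)/(-3702256 + (723535 - 1*(-660264802352))) = -3164801/(-3702256 + (723535 + 660264802352)) = -3164801/(-3702256 + 660265525887) = -3164801/660261823631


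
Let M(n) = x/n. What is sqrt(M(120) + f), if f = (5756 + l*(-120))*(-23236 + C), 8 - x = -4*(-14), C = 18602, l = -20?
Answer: I*sqrt(944872610)/5 ≈ 6147.8*I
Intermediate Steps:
x = -48 (x = 8 - (-4)*(-14) = 8 - 1*56 = 8 - 56 = -48)
f = -37794904 (f = (5756 - 20*(-120))*(-23236 + 18602) = (5756 + 2400)*(-4634) = 8156*(-4634) = -37794904)
M(n) = -48/n
sqrt(M(120) + f) = sqrt(-48/120 - 37794904) = sqrt(-48*1/120 - 37794904) = sqrt(-2/5 - 37794904) = sqrt(-188974522/5) = I*sqrt(944872610)/5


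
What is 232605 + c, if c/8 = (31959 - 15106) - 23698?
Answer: 177845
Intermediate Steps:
c = -54760 (c = 8*((31959 - 15106) - 23698) = 8*(16853 - 23698) = 8*(-6845) = -54760)
232605 + c = 232605 - 54760 = 177845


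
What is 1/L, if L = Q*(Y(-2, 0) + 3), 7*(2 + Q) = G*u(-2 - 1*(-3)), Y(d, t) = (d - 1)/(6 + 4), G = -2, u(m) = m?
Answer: -35/216 ≈ -0.16204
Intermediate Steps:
Y(d, t) = -1/10 + d/10 (Y(d, t) = (-1 + d)/10 = (-1 + d)*(1/10) = -1/10 + d/10)
Q = -16/7 (Q = -2 + (-2*(-2 - 1*(-3)))/7 = -2 + (-2*(-2 + 3))/7 = -2 + (-2*1)/7 = -2 + (1/7)*(-2) = -2 - 2/7 = -16/7 ≈ -2.2857)
L = -216/35 (L = -16*((-1/10 + (1/10)*(-2)) + 3)/7 = -16*((-1/10 - 1/5) + 3)/7 = -16*(-3/10 + 3)/7 = -16/7*27/10 = -216/35 ≈ -6.1714)
1/L = 1/(-216/35) = -35/216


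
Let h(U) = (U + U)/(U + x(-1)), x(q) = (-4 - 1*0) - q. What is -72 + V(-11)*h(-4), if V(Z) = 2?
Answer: -488/7 ≈ -69.714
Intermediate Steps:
x(q) = -4 - q (x(q) = (-4 + 0) - q = -4 - q)
h(U) = 2*U/(-3 + U) (h(U) = (U + U)/(U + (-4 - 1*(-1))) = (2*U)/(U + (-4 + 1)) = (2*U)/(U - 3) = (2*U)/(-3 + U) = 2*U/(-3 + U))
-72 + V(-11)*h(-4) = -72 + 2*(2*(-4)/(-3 - 4)) = -72 + 2*(2*(-4)/(-7)) = -72 + 2*(2*(-4)*(-⅐)) = -72 + 2*(8/7) = -72 + 16/7 = -488/7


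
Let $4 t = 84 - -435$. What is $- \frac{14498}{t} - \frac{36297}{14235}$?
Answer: $- \frac{281451421}{2462655} \approx -114.29$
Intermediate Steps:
$t = \frac{519}{4}$ ($t = \frac{84 - -435}{4} = \frac{84 + 435}{4} = \frac{1}{4} \cdot 519 = \frac{519}{4} \approx 129.75$)
$- \frac{14498}{t} - \frac{36297}{14235} = - \frac{14498}{\frac{519}{4}} - \frac{36297}{14235} = \left(-14498\right) \frac{4}{519} - \frac{12099}{4745} = - \frac{57992}{519} - \frac{12099}{4745} = - \frac{281451421}{2462655}$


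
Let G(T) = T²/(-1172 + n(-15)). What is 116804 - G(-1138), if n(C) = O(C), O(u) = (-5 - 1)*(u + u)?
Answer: 29291153/248 ≈ 1.1811e+5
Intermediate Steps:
O(u) = -12*u
n(C) = -12*C
G(T) = -T²/992 (G(T) = T²/(-1172 - 12*(-15)) = T²/(-1172 + 180) = T²/(-992) = -T²/992)
116804 - G(-1138) = 116804 - (-1)*(-1138)²/992 = 116804 - (-1)*1295044/992 = 116804 - 1*(-323761/248) = 116804 + 323761/248 = 29291153/248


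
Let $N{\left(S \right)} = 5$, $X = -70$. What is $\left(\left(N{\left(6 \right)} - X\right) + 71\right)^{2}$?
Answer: $21316$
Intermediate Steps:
$\left(\left(N{\left(6 \right)} - X\right) + 71\right)^{2} = \left(\left(5 - -70\right) + 71\right)^{2} = \left(\left(5 + 70\right) + 71\right)^{2} = \left(75 + 71\right)^{2} = 146^{2} = 21316$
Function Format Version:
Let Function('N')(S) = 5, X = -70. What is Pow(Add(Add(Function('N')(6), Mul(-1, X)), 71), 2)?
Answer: 21316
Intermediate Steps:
Pow(Add(Add(Function('N')(6), Mul(-1, X)), 71), 2) = Pow(Add(Add(5, Mul(-1, -70)), 71), 2) = Pow(Add(Add(5, 70), 71), 2) = Pow(Add(75, 71), 2) = Pow(146, 2) = 21316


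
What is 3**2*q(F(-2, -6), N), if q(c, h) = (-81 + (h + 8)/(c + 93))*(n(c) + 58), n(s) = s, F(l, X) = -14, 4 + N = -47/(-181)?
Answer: -458349408/14299 ≈ -32055.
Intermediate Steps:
N = -677/181 (N = -4 - 47/(-181) = -4 - 47*(-1/181) = -4 + 47/181 = -677/181 ≈ -3.7403)
q(c, h) = (-81 + (8 + h)/(93 + c))*(58 + c) (q(c, h) = (-81 + (h + 8)/(c + 93))*(c + 58) = (-81 + (8 + h)/(93 + c))*(58 + c))
3**2*q(F(-2, -6), N) = 3**2*((-436450 - 12223*(-14) - 81*(-14)**2 + 58*(-677/181) - 14*(-677/181))/(93 - 14)) = 9*((-436450 + 171122 - 81*196 - 39266/181 + 9478/181)/79) = 9*((-436450 + 171122 - 15876 - 39266/181 + 9478/181)/79) = 9*((1/79)*(-50927712/181)) = 9*(-50927712/14299) = -458349408/14299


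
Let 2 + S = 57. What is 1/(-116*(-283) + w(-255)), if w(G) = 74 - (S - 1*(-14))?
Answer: 1/32833 ≈ 3.0457e-5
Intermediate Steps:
S = 55 (S = -2 + 57 = 55)
w(G) = 5 (w(G) = 74 - (55 - 1*(-14)) = 74 - (55 + 14) = 74 - 1*69 = 74 - 69 = 5)
1/(-116*(-283) + w(-255)) = 1/(-116*(-283) + 5) = 1/(32828 + 5) = 1/32833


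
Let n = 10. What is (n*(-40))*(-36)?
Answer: 14400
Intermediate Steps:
(n*(-40))*(-36) = (10*(-40))*(-36) = -400*(-36) = 14400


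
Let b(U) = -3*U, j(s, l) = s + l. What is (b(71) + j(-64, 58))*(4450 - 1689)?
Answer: -604659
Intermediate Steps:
j(s, l) = l + s
(b(71) + j(-64, 58))*(4450 - 1689) = (-3*71 + (58 - 64))*(4450 - 1689) = (-213 - 6)*2761 = -219*2761 = -604659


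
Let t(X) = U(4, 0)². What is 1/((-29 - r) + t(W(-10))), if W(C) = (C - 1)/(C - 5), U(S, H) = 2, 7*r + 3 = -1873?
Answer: 1/243 ≈ 0.0041152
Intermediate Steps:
r = -268 (r = -3/7 + (⅐)*(-1873) = -3/7 - 1873/7 = -268)
W(C) = (-1 + C)/(-5 + C)
t(X) = 4 (t(X) = 2² = 4)
1/((-29 - r) + t(W(-10))) = 1/((-29 - 1*(-268)) + 4) = 1/((-29 + 268) + 4) = 1/(239 + 4) = 1/243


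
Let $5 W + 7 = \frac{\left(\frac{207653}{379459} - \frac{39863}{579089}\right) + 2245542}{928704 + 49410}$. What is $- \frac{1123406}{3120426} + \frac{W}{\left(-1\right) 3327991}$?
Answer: $- \frac{334816573778701880864237000297}{930003188930773144825602015135} \approx -0.36002$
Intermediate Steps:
$W = - \frac{505541170050333428}{537328228872557535}$ ($W = - \frac{7}{5} + \frac{\left(\left(\frac{207653}{379459} - \frac{39863}{579089}\right) + 2245542\right) \frac{1}{928704 + 49410}}{5} = - \frac{7}{5} + \frac{\left(\left(207653 \cdot \frac{1}{379459} - \frac{39863}{579089}\right) + 2245542\right) \frac{1}{978114}}{5} = - \frac{7}{5} + \frac{\left(\left(\frac{207653}{379459} - \frac{39863}{579089}\right) + 2245542\right) \frac{1}{978114}}{5} = - \frac{7}{5} + \frac{\left(\frac{105123194000}{219740532851} + 2245542\right) \frac{1}{978114}}{5} = - \frac{7}{5} + \frac{\frac{493436700742494242}{219740532851} \cdot \frac{1}{978114}}{5} = - \frac{7}{5} + \frac{1}{5} \cdot \frac{246718350371247121}{107465645774511507} = - \frac{7}{5} + \frac{246718350371247121}{537328228872557535} = - \frac{505541170050333428}{537328228872557535} \approx -0.94084$)
$- \frac{1123406}{3120426} + \frac{W}{\left(-1\right) 3327991} = - \frac{1123406}{3120426} - \frac{505541170050333428}{537328228872557535 \left(\left(-1\right) 3327991\right)} = \left(-1123406\right) \frac{1}{3120426} - \frac{505541170050333428}{537328228872557535 \left(-3327991\right)} = - \frac{561703}{1560213} - - \frac{505541170050333428}{1788223509733811623462185} = - \frac{561703}{1560213} + \frac{505541170050333428}{1788223509733811623462185} = - \frac{334816573778701880864237000297}{930003188930773144825602015135}$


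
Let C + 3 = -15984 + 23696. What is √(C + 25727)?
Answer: 2*√8359 ≈ 182.86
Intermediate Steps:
C = 7709 (C = -3 + (-15984 + 23696) = -3 + 7712 = 7709)
√(C + 25727) = √(7709 + 25727) = √33436 = 2*√8359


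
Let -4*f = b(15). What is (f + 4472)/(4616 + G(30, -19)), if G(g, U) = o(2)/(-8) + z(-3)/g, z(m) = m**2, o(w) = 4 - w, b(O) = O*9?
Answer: 88765/92321 ≈ 0.96148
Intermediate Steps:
b(O) = 9*O
f = -135/4 (f = -9*15/4 = -1/4*135 = -135/4 ≈ -33.750)
G(g, U) = -1/4 + 9/g (G(g, U) = (4 - 1*2)/(-8) + (-3)**2/g = (4 - 2)*(-1/8) + 9/g = 2*(-1/8) + 9/g = -1/4 + 9/g)
(f + 4472)/(4616 + G(30, -19)) = (-135/4 + 4472)/(4616 + (1/4)*(36 - 1*30)/30) = 17753/(4*(4616 + (1/4)*(1/30)*(36 - 30))) = 17753/(4*(4616 + (1/4)*(1/30)*6)) = 17753/(4*(4616 + 1/20)) = 17753/(4*(92321/20)) = (17753/4)*(20/92321) = 88765/92321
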